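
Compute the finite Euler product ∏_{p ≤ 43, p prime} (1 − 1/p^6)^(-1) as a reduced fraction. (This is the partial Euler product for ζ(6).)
∏ = 58415599349237689613444204788995855063746535337692192433390985/57419764821752678419559868369284941010851064169028064391462912

The primes p ≤ 43 are [2, 3, 5, 7, 11, 13, 17, 19, 23, 29, 31, 37, 41, 43]. For each prime, (1 − 1/p^6)^(-1) = p^6 / (p^6 − 1). The product is (1 − 1/2^6)^(-1), (1 − 1/3^6)^(-1), (1 − 1/5^6)^(-1), (1 − 1/7^6)^(-1), (1 − 1/11^6)^(-1), (1 − 1/13^6)^(-1), (1 − 1/17^6)^(-1), (1 − 1/19^6)^(-1), (1 − 1/23^6)^(-1), (1 − 1/29^6)^(-1), (1 − 1/31^6)^(-1), (1 − 1/37^6)^(-1), (1 − 1/41^6)^(-1), (1 − 1/43^6)^(-1) = ∏ p^6 / (p^6 − 1) = 58415599349237689613444204788995855063746535337692192433390985/57419764821752678419559868369284941010851064169028064391462912.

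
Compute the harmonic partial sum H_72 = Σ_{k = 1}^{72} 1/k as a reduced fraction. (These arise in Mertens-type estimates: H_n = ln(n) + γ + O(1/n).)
H_72 = 9112469359293533278712889630349/1874681189225708508850515710400

Direct summation: H_72 = 1 + 1/2 + ... + 1/72. The least common denominator is lcm(1, ..., 72) = 5624043567677125526551547131200; over this denominator the numerator is 5624043567677125526551547131200 + 2812021783838562763275773565600 + 1874681189225708508850515710400 + 1406010891919281381637886782800 + 1124808713535425105310309426240 + 937340594612854254425257855200 + 803434795382446503793078161600 + 703005445959640690818943391400 + 624893729741902836283505236800 + 562404356767712552655154713120 + 511276687970647775141049739200 + 468670297306427127212628927600 + 432618735975163502042426702400 + 401717397691223251896539080800 + 374936237845141701770103142080 + 351502722979820345409471695700 + 330826092216301501561855713600 + 312446864870951418141752618400 + 296002293035638185607976164800 + 281202178383856276327577356560 + 267811598460815501264359387200 + 255638343985323887570524869600 + 244523633377266327241371614400 + 234335148653213563606314463800 + 224961742707085021062061885248 + 216309367987581751021213351200 + 208297909913967612094501745600 + 200858698845611625948269540400 + 193932536816452604363846452800 + 187468118922570850885051571040 + 181420760247649210533920875200 + 175751361489910172704735847850 + 170425562656882591713683246400 + 165413046108150750780927856800 + 160686959076489300758615632320 + 156223432435475709070876309200 + 152001177504787176393285057600 + 148001146517819092803988082400 + 144206245325054500680808900800 + 140601089191928138163788678280 + 137171794333588427476867003200 + 133905799230407750632179693600 + 130791710876212221547710398400 + 127819171992661943785262434800 + 124978745948380567256701047360 + 122261816688633163620685807200 + 119660501439938840990458449600 + 117167574326606781803157231900 + 114776399340349500541868308800 + 112480871353542510531030942624 + 110275364072100500520618571200 + 108154683993790875510606675600 + 106114029578813689180217870400 + 104148954956983806047250872800 + 102255337594129555028209947840 + 100429349422805812974134770200 + 98667431011879395202658721600 + 96966268408226302181923226400 + 95322772333510602144941476800 + 93734059461285425442525785520 + 92197435535690582402484379200 + 90710380123824605266960437600 + 89270532820271833754786462400 + 87875680744955086352367923925 + 86523747195032700408485340480 + 85212781328441295856841623200 + 83940948771300380993306673600 + 82706523054075375390463928400 + 81507877792422109080457204800 + 80343479538244650379307816160 + 79211881234889091923261227200 + 78111716217737854535438154600 = 27337408077880599836138668891047, so H_72 = 27337408077880599836138668891047/5624043567677125526551547131200; reducing by gcd(27337408077880599836138668891047, 5624043567677125526551547131200) = 3 gives 9112469359293533278712889630349/1874681189225708508850515710400 ≈ 4.86081. (The PNT-adjacent estimate ln(72) + γ ≈ 4.85388 matches within O(1/n).)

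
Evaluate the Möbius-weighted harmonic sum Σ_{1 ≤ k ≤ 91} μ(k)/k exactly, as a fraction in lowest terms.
Σ μ(k)/k = 226361852224483257830288188126621/23768741896345550770650537601358310

Values of μ(k) for 1 ≤ k ≤ 91: μ(1) = 1, μ(2) = -1, μ(3) = -1, μ(5) = -1, μ(6) = 1, μ(7) = -1, μ(10) = 1, μ(11) = -1, μ(13) = -1, μ(14) = 1, μ(15) = 1, μ(17) = -1, μ(19) = -1, μ(21) = 1, μ(22) = 1, μ(23) = -1, μ(26) = 1, μ(29) = -1, μ(30) = -1, μ(31) = -1, μ(33) = 1, μ(34) = 1, μ(35) = 1, μ(37) = -1, μ(38) = 1, μ(39) = 1, μ(41) = -1, μ(42) = -1, μ(43) = -1, μ(46) = 1, μ(47) = -1, μ(51) = 1, μ(53) = -1, μ(55) = 1, μ(57) = 1, μ(58) = 1, μ(59) = -1, μ(61) = -1, μ(62) = 1, μ(65) = 1, μ(66) = -1, μ(67) = -1, μ(69) = 1, μ(70) = -1, μ(71) = -1, μ(73) = -1, μ(74) = 1, μ(77) = 1, μ(78) = -1, μ(79) = -1, μ(82) = 1, μ(83) = -1, μ(85) = 1, μ(86) = 1, μ(87) = 1, μ(89) = -1, μ(91) = 1, with μ = 0 on non-squarefree integers. Summing μ(k)/k for k where μ(k) ≠ 0 gives 226361852224483257830288188126621/23768741896345550770650537601358310 ≈ 0.0095. (PNT ⟺ this sum → 0 as n → ∞.)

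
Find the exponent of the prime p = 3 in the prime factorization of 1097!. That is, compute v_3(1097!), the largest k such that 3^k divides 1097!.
v_3(1097!) = 544

Legendre's formula: v_p(n!) = Σ_{k ≥ 1} ⌊n / p^k⌋. For p = 3, n = 1097, the terms are:
  ⌊1097/3^1⌋ = ⌊1097/3⌋ = 365
  ⌊1097/3^2⌋ = ⌊1097/9⌋ = 121
  ⌊1097/3^3⌋ = ⌊1097/27⌋ = 40
  ⌊1097/3^4⌋ = ⌊1097/81⌋ = 13
  ⌊1097/3^5⌋ = ⌊1097/243⌋ = 4
  ⌊1097/3^6⌋ = ⌊1097/729⌋ = 1
(the next term ⌊1097/3^7⌋ = 0, terminating the sum). Summing: v_3(1097!) = 365 + 121 + 40 + 13 + 4 + 1 = 544.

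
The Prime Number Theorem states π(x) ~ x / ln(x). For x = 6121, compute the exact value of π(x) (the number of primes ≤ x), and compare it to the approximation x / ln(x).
π(6121) = 798;  x/ln(x) ≈ 701.99;  relative error ≈ 12.03%.

Directly count primes up to 6121: π(6121) = 798. The PNT approximation gives 6121/ln(6121) ≈ 6121/8.71948 ≈ 701.99. Relative error (π(x) − x/ln(x)) / π(x) ≈ 12.03%; the approximation is known to undercount slightly (Li(x) is a better estimate).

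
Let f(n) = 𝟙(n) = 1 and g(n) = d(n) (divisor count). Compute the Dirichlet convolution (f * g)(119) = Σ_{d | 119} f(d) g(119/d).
(𝟙 * d)(119) = 9

Divisors of 119: [1, 7, 17, 119]. For each d | 119:
  d = 1: 𝟙(1) · d(119/1) = 1 · 4 = 4
  d = 7: 𝟙(7) · d(119/7) = 1 · 2 = 2
  d = 17: 𝟙(17) · d(119/17) = 1 · 2 = 2
  d = 119: 𝟙(119) · d(119/119) = 1 · 1 = 1
Summing: (𝟙 * d)(119) = 4 + 2 + 2 + 1 = 9.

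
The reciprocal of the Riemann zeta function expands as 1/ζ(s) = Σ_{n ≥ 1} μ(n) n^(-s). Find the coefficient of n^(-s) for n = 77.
μ(77) = 1

Factor n = 77 = 7 · 11. μ(n) = 0 if any exponent ≥ 2 (not squarefree); otherwise μ(n) = (−1)^{ω(n)} where ω(n) is the number of distinct prime factors. Applying: μ(77) = 1.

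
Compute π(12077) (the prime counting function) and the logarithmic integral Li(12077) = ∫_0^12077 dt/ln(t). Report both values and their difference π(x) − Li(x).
π(12077) = 1446;  Li(12077) ≈ 1469.29;  π(x) − Li(x) ≈ -23.29.

Direct count of primes ≤ 12077 gives π(12077) = 1446. Numerical evaluation of the logarithmic integral gives Li(12077) ≈ 1469.29. The difference π(x) − Li(x) ≈ -23.29 is typically negative for small/moderate x (Li(x) overestimates), though Littlewood's theorem shows this sign changes infinitely often.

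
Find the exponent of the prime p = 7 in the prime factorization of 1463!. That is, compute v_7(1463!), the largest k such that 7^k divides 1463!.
v_7(1463!) = 242

Legendre's formula: v_p(n!) = Σ_{k ≥ 1} ⌊n / p^k⌋. For p = 7, n = 1463, the terms are:
  ⌊1463/7^1⌋ = ⌊1463/7⌋ = 209
  ⌊1463/7^2⌋ = ⌊1463/49⌋ = 29
  ⌊1463/7^3⌋ = ⌊1463/343⌋ = 4
(the next term ⌊1463/7^4⌋ = 0, terminating the sum). Summing: v_7(1463!) = 209 + 29 + 4 = 242.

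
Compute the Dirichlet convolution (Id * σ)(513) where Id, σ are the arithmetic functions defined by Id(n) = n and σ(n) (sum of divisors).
(Id * σ)(513) = 5538

Divisors of 513: [1, 3, 9, 19, 27, 57, 171, 513]. For each d | 513:
  d = 1: Id(1) · σ(513/1) = 1 · 800 = 800
  d = 3: Id(3) · σ(513/3) = 3 · 260 = 780
  d = 9: Id(9) · σ(513/9) = 9 · 80 = 720
  d = 19: Id(19) · σ(513/19) = 19 · 40 = 760
  d = 27: Id(27) · σ(513/27) = 27 · 20 = 540
  d = 57: Id(57) · σ(513/57) = 57 · 13 = 741
  d = 171: Id(171) · σ(513/171) = 171 · 4 = 684
  d = 513: Id(513) · σ(513/513) = 513 · 1 = 513
Summing: (Id * σ)(513) = 800 + 780 + 720 + 760 + 540 + 741 + 684 + 513 = 5538.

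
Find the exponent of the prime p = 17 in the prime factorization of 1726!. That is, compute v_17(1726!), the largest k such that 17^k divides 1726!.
v_17(1726!) = 106

Legendre's formula: v_p(n!) = Σ_{k ≥ 1} ⌊n / p^k⌋. For p = 17, n = 1726, the terms are:
  ⌊1726/17^1⌋ = ⌊1726/17⌋ = 101
  ⌊1726/17^2⌋ = ⌊1726/289⌋ = 5
(the next term ⌊1726/17^3⌋ = 0, terminating the sum). Summing: v_17(1726!) = 101 + 5 = 106.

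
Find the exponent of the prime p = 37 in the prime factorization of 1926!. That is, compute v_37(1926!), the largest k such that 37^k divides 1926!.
v_37(1926!) = 53

Legendre's formula: v_p(n!) = Σ_{k ≥ 1} ⌊n / p^k⌋. For p = 37, n = 1926, the terms are:
  ⌊1926/37^1⌋ = ⌊1926/37⌋ = 52
  ⌊1926/37^2⌋ = ⌊1926/1369⌋ = 1
(the next term ⌊1926/37^3⌋ = 0, terminating the sum). Summing: v_37(1926!) = 52 + 1 = 53.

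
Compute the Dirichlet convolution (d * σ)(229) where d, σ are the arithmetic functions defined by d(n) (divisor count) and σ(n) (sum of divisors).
(d * σ)(229) = 232

Divisors of 229: [1, 229]. For each d | 229:
  d = 1: d(1) · σ(229/1) = 1 · 230 = 230
  d = 229: d(229) · σ(229/229) = 2 · 1 = 2
Summing: (d * σ)(229) = 230 + 2 = 232.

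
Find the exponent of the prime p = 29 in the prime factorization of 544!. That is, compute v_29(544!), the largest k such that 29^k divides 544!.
v_29(544!) = 18

Legendre's formula: v_p(n!) = Σ_{k ≥ 1} ⌊n / p^k⌋. For p = 29, n = 544, the terms are:
  ⌊544/29^1⌋ = ⌊544/29⌋ = 18
(the next term ⌊544/29^2⌋ = 0, terminating the sum). Summing: v_29(544!) = 18 = 18.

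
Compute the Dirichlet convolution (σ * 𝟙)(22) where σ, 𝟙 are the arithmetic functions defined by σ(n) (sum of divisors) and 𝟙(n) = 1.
(σ * 𝟙)(22) = 52

Divisors of 22: [1, 2, 11, 22]. For each d | 22:
  d = 1: σ(1) · 𝟙(22/1) = 1 · 1 = 1
  d = 2: σ(2) · 𝟙(22/2) = 3 · 1 = 3
  d = 11: σ(11) · 𝟙(22/11) = 12 · 1 = 12
  d = 22: σ(22) · 𝟙(22/22) = 36 · 1 = 36
Summing: (σ * 𝟙)(22) = 1 + 3 + 12 + 36 = 52.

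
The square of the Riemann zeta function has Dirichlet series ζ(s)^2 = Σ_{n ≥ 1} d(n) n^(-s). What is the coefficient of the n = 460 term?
d(460) = 12

ζ(s)^2 = (Σ 1/m^s)(Σ 1/k^s). The coefficient of 1/n^s in the product is the number of ordered pairs (m, k) with mk = n, which equals d(n). For n = 460, divisors are [1, 2, 4, 5, 10, 20, 23, 46, 92, 115, 230, 460], so d(460) = 12.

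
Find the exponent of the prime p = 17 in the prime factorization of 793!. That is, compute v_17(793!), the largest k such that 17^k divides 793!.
v_17(793!) = 48

Legendre's formula: v_p(n!) = Σ_{k ≥ 1} ⌊n / p^k⌋. For p = 17, n = 793, the terms are:
  ⌊793/17^1⌋ = ⌊793/17⌋ = 46
  ⌊793/17^2⌋ = ⌊793/289⌋ = 2
(the next term ⌊793/17^3⌋ = 0, terminating the sum). Summing: v_17(793!) = 46 + 2 = 48.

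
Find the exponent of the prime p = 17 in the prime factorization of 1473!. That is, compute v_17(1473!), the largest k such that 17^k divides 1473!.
v_17(1473!) = 91

Legendre's formula: v_p(n!) = Σ_{k ≥ 1} ⌊n / p^k⌋. For p = 17, n = 1473, the terms are:
  ⌊1473/17^1⌋ = ⌊1473/17⌋ = 86
  ⌊1473/17^2⌋ = ⌊1473/289⌋ = 5
(the next term ⌊1473/17^3⌋ = 0, terminating the sum). Summing: v_17(1473!) = 86 + 5 = 91.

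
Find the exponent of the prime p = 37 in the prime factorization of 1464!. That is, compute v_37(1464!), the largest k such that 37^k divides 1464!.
v_37(1464!) = 40

Legendre's formula: v_p(n!) = Σ_{k ≥ 1} ⌊n / p^k⌋. For p = 37, n = 1464, the terms are:
  ⌊1464/37^1⌋ = ⌊1464/37⌋ = 39
  ⌊1464/37^2⌋ = ⌊1464/1369⌋ = 1
(the next term ⌊1464/37^3⌋ = 0, terminating the sum). Summing: v_37(1464!) = 39 + 1 = 40.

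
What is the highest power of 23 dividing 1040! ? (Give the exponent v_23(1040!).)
v_23(1040!) = 46

Legendre's formula: v_p(n!) = Σ_{k ≥ 1} ⌊n / p^k⌋. For p = 23, n = 1040, the terms are:
  ⌊1040/23^1⌋ = ⌊1040/23⌋ = 45
  ⌊1040/23^2⌋ = ⌊1040/529⌋ = 1
(the next term ⌊1040/23^3⌋ = 0, terminating the sum). Summing: v_23(1040!) = 45 + 1 = 46.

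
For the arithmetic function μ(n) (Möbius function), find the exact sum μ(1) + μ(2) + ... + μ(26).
Σ_{n ≤ 26} μ(n) = -1

Compute μ(n) for each 1 ≤ n ≤ 26: μ(1) = 1, μ(2) = -1, μ(3) = -1, μ(4) = 0, μ(5) = -1, μ(6) = 1, μ(7) = -1, μ(8) = 0, μ(9) = 0, μ(10) = 1, μ(11) = -1, μ(12) = 0, μ(13) = -1, μ(14) = 1, μ(15) = 1, μ(16) = 0, μ(17) = -1, μ(18) = 0, μ(19) = -1, μ(20) = 0, μ(21) = 1, μ(22) = 1, μ(23) = -1, μ(24) = 0, μ(25) = 0, μ(26) = 1. Summing all 26 values: -1. (Mertens function M(x) = Σ_{n ≤ x} μ(n); on average M(x) should be small (PNT ⟺ M(x) = o(x)).)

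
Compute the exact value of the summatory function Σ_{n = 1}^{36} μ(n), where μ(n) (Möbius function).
Σ_{n ≤ 36} μ(n) = -1

Compute μ(n) for each 1 ≤ n ≤ 36: μ(1) = 1, μ(2) = -1, μ(3) = -1, μ(4) = 0, μ(5) = -1, μ(6) = 1, μ(7) = -1, μ(8) = 0, μ(9) = 0, μ(10) = 1, μ(11) = -1, μ(12) = 0, μ(13) = -1, μ(14) = 1, μ(15) = 1, μ(16) = 0, μ(17) = -1, μ(18) = 0, μ(19) = -1, μ(20) = 0, μ(21) = 1, μ(22) = 1, μ(23) = -1, μ(24) = 0, μ(25) = 0, μ(26) = 1, μ(27) = 0, μ(28) = 0, μ(29) = -1, μ(30) = -1, μ(31) = -1, μ(32) = 0, μ(33) = 1, μ(34) = 1, μ(35) = 1, μ(36) = 0. Summing all 36 values: -1. (Mertens function M(x) = Σ_{n ≤ x} μ(n); on average M(x) should be small (PNT ⟺ M(x) = o(x)).)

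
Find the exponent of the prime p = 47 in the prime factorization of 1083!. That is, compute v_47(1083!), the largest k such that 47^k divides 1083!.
v_47(1083!) = 23

Legendre's formula: v_p(n!) = Σ_{k ≥ 1} ⌊n / p^k⌋. For p = 47, n = 1083, the terms are:
  ⌊1083/47^1⌋ = ⌊1083/47⌋ = 23
(the next term ⌊1083/47^2⌋ = 0, terminating the sum). Summing: v_47(1083!) = 23 = 23.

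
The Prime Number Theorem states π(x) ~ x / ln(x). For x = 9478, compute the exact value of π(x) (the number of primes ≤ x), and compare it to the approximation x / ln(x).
π(9478) = 1174;  x/ln(x) ≈ 1035.09;  relative error ≈ 11.83%.

Directly count primes up to 9478: π(9478) = 1174. The PNT approximation gives 9478/ln(9478) ≈ 9478/9.15673 ≈ 1035.09. Relative error (π(x) − x/ln(x)) / π(x) ≈ 11.83%; the approximation is known to undercount slightly (Li(x) is a better estimate).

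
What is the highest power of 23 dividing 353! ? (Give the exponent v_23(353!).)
v_23(353!) = 15

Legendre's formula: v_p(n!) = Σ_{k ≥ 1} ⌊n / p^k⌋. For p = 23, n = 353, the terms are:
  ⌊353/23^1⌋ = ⌊353/23⌋ = 15
(the next term ⌊353/23^2⌋ = 0, terminating the sum). Summing: v_23(353!) = 15 = 15.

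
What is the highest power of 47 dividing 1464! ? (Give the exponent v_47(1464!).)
v_47(1464!) = 31

Legendre's formula: v_p(n!) = Σ_{k ≥ 1} ⌊n / p^k⌋. For p = 47, n = 1464, the terms are:
  ⌊1464/47^1⌋ = ⌊1464/47⌋ = 31
(the next term ⌊1464/47^2⌋ = 0, terminating the sum). Summing: v_47(1464!) = 31 = 31.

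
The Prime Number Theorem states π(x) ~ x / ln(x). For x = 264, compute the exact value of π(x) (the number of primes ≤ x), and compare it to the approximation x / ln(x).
π(264) = 56;  x/ln(x) ≈ 47.35;  relative error ≈ 15.45%.

Directly count primes up to 264: π(264) = 56. The PNT approximation gives 264/ln(264) ≈ 264/5.57595 ≈ 47.35. Relative error (π(x) − x/ln(x)) / π(x) ≈ 15.45%; the approximation is known to undercount slightly (Li(x) is a better estimate).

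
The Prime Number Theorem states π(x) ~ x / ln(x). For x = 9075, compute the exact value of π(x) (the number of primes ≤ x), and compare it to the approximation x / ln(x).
π(9075) = 1127;  x/ln(x) ≈ 995.80;  relative error ≈ 11.64%.

Directly count primes up to 9075: π(9075) = 1127. The PNT approximation gives 9075/ln(9075) ≈ 9075/9.11328 ≈ 995.80. Relative error (π(x) − x/ln(x)) / π(x) ≈ 11.64%; the approximation is known to undercount slightly (Li(x) is a better estimate).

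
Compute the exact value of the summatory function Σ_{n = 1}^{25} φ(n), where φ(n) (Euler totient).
Σ_{n ≤ 25} φ(n) = 200

Compute φ(n) for each 1 ≤ n ≤ 25: φ(1) = 1, φ(2) = 1, φ(3) = 2, φ(4) = 2, φ(5) = 4, φ(6) = 2, φ(7) = 6, φ(8) = 4, φ(9) = 6, φ(10) = 4, φ(11) = 10, φ(12) = 4, φ(13) = 12, φ(14) = 6, φ(15) = 8, φ(16) = 8, φ(17) = 16, φ(18) = 6, φ(19) = 18, φ(20) = 8, φ(21) = 12, φ(22) = 10, φ(23) = 22, φ(24) = 8, φ(25) = 20. Summing all 25 values: 200. (Average order: Σ_{n ≤ x} φ(n) ~ (3/π²) x². For x = 25, (3/π²)·25² ≈ 189.98.)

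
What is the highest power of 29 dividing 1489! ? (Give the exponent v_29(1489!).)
v_29(1489!) = 52

Legendre's formula: v_p(n!) = Σ_{k ≥ 1} ⌊n / p^k⌋. For p = 29, n = 1489, the terms are:
  ⌊1489/29^1⌋ = ⌊1489/29⌋ = 51
  ⌊1489/29^2⌋ = ⌊1489/841⌋ = 1
(the next term ⌊1489/29^3⌋ = 0, terminating the sum). Summing: v_29(1489!) = 51 + 1 = 52.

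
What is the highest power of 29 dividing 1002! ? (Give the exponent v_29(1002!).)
v_29(1002!) = 35

Legendre's formula: v_p(n!) = Σ_{k ≥ 1} ⌊n / p^k⌋. For p = 29, n = 1002, the terms are:
  ⌊1002/29^1⌋ = ⌊1002/29⌋ = 34
  ⌊1002/29^2⌋ = ⌊1002/841⌋ = 1
(the next term ⌊1002/29^3⌋ = 0, terminating the sum). Summing: v_29(1002!) = 34 + 1 = 35.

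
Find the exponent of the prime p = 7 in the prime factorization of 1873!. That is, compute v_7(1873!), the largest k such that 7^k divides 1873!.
v_7(1873!) = 310

Legendre's formula: v_p(n!) = Σ_{k ≥ 1} ⌊n / p^k⌋. For p = 7, n = 1873, the terms are:
  ⌊1873/7^1⌋ = ⌊1873/7⌋ = 267
  ⌊1873/7^2⌋ = ⌊1873/49⌋ = 38
  ⌊1873/7^3⌋ = ⌊1873/343⌋ = 5
(the next term ⌊1873/7^4⌋ = 0, terminating the sum). Summing: v_7(1873!) = 267 + 38 + 5 = 310.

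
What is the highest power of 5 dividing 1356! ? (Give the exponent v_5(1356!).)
v_5(1356!) = 337

Legendre's formula: v_p(n!) = Σ_{k ≥ 1} ⌊n / p^k⌋. For p = 5, n = 1356, the terms are:
  ⌊1356/5^1⌋ = ⌊1356/5⌋ = 271
  ⌊1356/5^2⌋ = ⌊1356/25⌋ = 54
  ⌊1356/5^3⌋ = ⌊1356/125⌋ = 10
  ⌊1356/5^4⌋ = ⌊1356/625⌋ = 2
(the next term ⌊1356/5^5⌋ = 0, terminating the sum). Summing: v_5(1356!) = 271 + 54 + 10 + 2 = 337.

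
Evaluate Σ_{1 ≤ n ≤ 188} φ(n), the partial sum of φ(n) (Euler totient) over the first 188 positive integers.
Σ_{n ≤ 188} φ(n) = 10796

Compute φ(n) for each 1 ≤ n ≤ 188: φ(1) = 1, φ(2) = 1, φ(3) = 2, φ(4) = 2, φ(5) = 4, φ(6) = 2, φ(7) = 6, φ(8) = 4, φ(9) = 6, φ(10) = 4, φ(11) = 10, φ(12) = 4, φ(13) = 12, φ(14) = 6, φ(15) = 8, φ(16) = 8, φ(17) = 16, φ(18) = 6, φ(19) = 18, φ(20) = 8, φ(21) = 12, φ(22) = 10, φ(23) = 22, φ(24) = 8, φ(25) = 20, φ(26) = 12, φ(27) = 18, φ(28) = 12, φ(29) = 28, φ(30) = 8, φ(31) = 30, φ(32) = 16, φ(33) = 20, φ(34) = 16, φ(35) = 24, φ(36) = 12, φ(37) = 36, φ(38) = 18, φ(39) = 24, φ(40) = 16, φ(41) = 40, φ(42) = 12, φ(43) = 42, φ(44) = 20, φ(45) = 24, φ(46) = 22, φ(47) = 46, φ(48) = 16, φ(49) = 42, φ(50) = 20, φ(51) = 32, φ(52) = 24, φ(53) = 52, φ(54) = 18, φ(55) = 40, φ(56) = 24, φ(57) = 36, φ(58) = 28, φ(59) = 58, φ(60) = 16, φ(61) = 60, φ(62) = 30, φ(63) = 36, φ(64) = 32, φ(65) = 48, φ(66) = 20, φ(67) = 66, φ(68) = 32, φ(69) = 44, φ(70) = 24, φ(71) = 70, φ(72) = 24, φ(73) = 72, φ(74) = 36, φ(75) = 40, φ(76) = 36, φ(77) = 60, φ(78) = 24, φ(79) = 78, φ(80) = 32, φ(81) = 54, φ(82) = 40, φ(83) = 82, φ(84) = 24, φ(85) = 64, φ(86) = 42, φ(87) = 56, φ(88) = 40, φ(89) = 88, φ(90) = 24, φ(91) = 72, φ(92) = 44, φ(93) = 60, φ(94) = 46, φ(95) = 72, φ(96) = 32, φ(97) = 96, φ(98) = 42, φ(99) = 60, φ(100) = 40, φ(101) = 100, φ(102) = 32, φ(103) = 102, φ(104) = 48, φ(105) = 48, φ(106) = 52, φ(107) = 106, φ(108) = 36, φ(109) = 108, φ(110) = 40, φ(111) = 72, φ(112) = 48, φ(113) = 112, φ(114) = 36, φ(115) = 88, φ(116) = 56, φ(117) = 72, φ(118) = 58, φ(119) = 96, φ(120) = 32, φ(121) = 110, φ(122) = 60, φ(123) = 80, φ(124) = 60, φ(125) = 100, φ(126) = 36, φ(127) = 126, φ(128) = 64, φ(129) = 84, φ(130) = 48, φ(131) = 130, φ(132) = 40, φ(133) = 108, φ(134) = 66, φ(135) = 72, φ(136) = 64, φ(137) = 136, φ(138) = 44, φ(139) = 138, φ(140) = 48, φ(141) = 92, φ(142) = 70, φ(143) = 120, φ(144) = 48, φ(145) = 112, φ(146) = 72, φ(147) = 84, φ(148) = 72, φ(149) = 148, φ(150) = 40, φ(151) = 150, φ(152) = 72, φ(153) = 96, φ(154) = 60, φ(155) = 120, φ(156) = 48, φ(157) = 156, φ(158) = 78, φ(159) = 104, φ(160) = 64, φ(161) = 132, φ(162) = 54, φ(163) = 162, φ(164) = 80, φ(165) = 80, φ(166) = 82, φ(167) = 166, φ(168) = 48, φ(169) = 156, φ(170) = 64, φ(171) = 108, φ(172) = 84, φ(173) = 172, φ(174) = 56, φ(175) = 120, φ(176) = 80, φ(177) = 116, φ(178) = 88, φ(179) = 178, φ(180) = 48, φ(181) = 180, φ(182) = 72, φ(183) = 120, φ(184) = 88, φ(185) = 144, φ(186) = 60, φ(187) = 160, φ(188) = 92. Summing all 188 values: 10796. (Average order: Σ_{n ≤ x} φ(n) ~ (3/π²) x². For x = 188, (3/π²)·188² ≈ 10743.29.)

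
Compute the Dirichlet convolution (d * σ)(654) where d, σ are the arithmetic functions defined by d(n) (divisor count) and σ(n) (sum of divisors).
(d * σ)(654) = 3360

Divisors of 654: [1, 2, 3, 6, 109, 218, 327, 654]. For each d | 654:
  d = 1: d(1) · σ(654/1) = 1 · 1320 = 1320
  d = 2: d(2) · σ(654/2) = 2 · 440 = 880
  d = 3: d(3) · σ(654/3) = 2 · 330 = 660
  d = 6: d(6) · σ(654/6) = 4 · 110 = 440
  d = 109: d(109) · σ(654/109) = 2 · 12 = 24
  d = 218: d(218) · σ(654/218) = 4 · 4 = 16
  d = 327: d(327) · σ(654/327) = 4 · 3 = 12
  d = 654: d(654) · σ(654/654) = 8 · 1 = 8
Summing: (d * σ)(654) = 1320 + 880 + 660 + 440 + 24 + 16 + 12 + 8 = 3360.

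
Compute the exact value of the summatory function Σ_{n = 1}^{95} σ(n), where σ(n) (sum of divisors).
Σ_{n ≤ 95} σ(n) = 7405

Compute σ(n) for each 1 ≤ n ≤ 95: σ(1) = 1, σ(2) = 3, σ(3) = 4, σ(4) = 7, σ(5) = 6, σ(6) = 12, σ(7) = 8, σ(8) = 15, σ(9) = 13, σ(10) = 18, σ(11) = 12, σ(12) = 28, σ(13) = 14, σ(14) = 24, σ(15) = 24, σ(16) = 31, σ(17) = 18, σ(18) = 39, σ(19) = 20, σ(20) = 42, σ(21) = 32, σ(22) = 36, σ(23) = 24, σ(24) = 60, σ(25) = 31, σ(26) = 42, σ(27) = 40, σ(28) = 56, σ(29) = 30, σ(30) = 72, σ(31) = 32, σ(32) = 63, σ(33) = 48, σ(34) = 54, σ(35) = 48, σ(36) = 91, σ(37) = 38, σ(38) = 60, σ(39) = 56, σ(40) = 90, σ(41) = 42, σ(42) = 96, σ(43) = 44, σ(44) = 84, σ(45) = 78, σ(46) = 72, σ(47) = 48, σ(48) = 124, σ(49) = 57, σ(50) = 93, σ(51) = 72, σ(52) = 98, σ(53) = 54, σ(54) = 120, σ(55) = 72, σ(56) = 120, σ(57) = 80, σ(58) = 90, σ(59) = 60, σ(60) = 168, σ(61) = 62, σ(62) = 96, σ(63) = 104, σ(64) = 127, σ(65) = 84, σ(66) = 144, σ(67) = 68, σ(68) = 126, σ(69) = 96, σ(70) = 144, σ(71) = 72, σ(72) = 195, σ(73) = 74, σ(74) = 114, σ(75) = 124, σ(76) = 140, σ(77) = 96, σ(78) = 168, σ(79) = 80, σ(80) = 186, σ(81) = 121, σ(82) = 126, σ(83) = 84, σ(84) = 224, σ(85) = 108, σ(86) = 132, σ(87) = 120, σ(88) = 180, σ(89) = 90, σ(90) = 234, σ(91) = 112, σ(92) = 168, σ(93) = 128, σ(94) = 144, σ(95) = 120. Summing all 95 values: 7405. (Average order: Σ_{n ≤ x} σ(n) ~ (π²/12) x². For x = 95, (π²/12)·95² ≈ 7422.76.)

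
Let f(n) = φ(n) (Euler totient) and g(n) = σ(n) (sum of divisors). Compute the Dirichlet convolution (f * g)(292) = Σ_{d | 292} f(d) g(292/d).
(φ * σ)(292) = 1752

Divisors of 292: [1, 2, 4, 73, 146, 292]. For each d | 292:
  d = 1: φ(1) · σ(292/1) = 1 · 518 = 518
  d = 2: φ(2) · σ(292/2) = 1 · 222 = 222
  d = 4: φ(4) · σ(292/4) = 2 · 74 = 148
  d = 73: φ(73) · σ(292/73) = 72 · 7 = 504
  d = 146: φ(146) · σ(292/146) = 72 · 3 = 216
  d = 292: φ(292) · σ(292/292) = 144 · 1 = 144
Summing: (φ * σ)(292) = 518 + 222 + 148 + 504 + 216 + 144 = 1752.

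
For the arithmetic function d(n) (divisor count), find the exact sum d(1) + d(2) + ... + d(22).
Σ_{n ≤ 22} d(n) = 74

Compute d(n) for each 1 ≤ n ≤ 22: d(1) = 1, d(2) = 2, d(3) = 2, d(4) = 3, d(5) = 2, d(6) = 4, d(7) = 2, d(8) = 4, d(9) = 3, d(10) = 4, d(11) = 2, d(12) = 6, d(13) = 2, d(14) = 4, d(15) = 4, d(16) = 5, d(17) = 2, d(18) = 6, d(19) = 2, d(20) = 6, d(21) = 4, d(22) = 4. Summing all 22 values: 74. (Dirichlet's divisor formula: Σ_{n ≤ x} d(n) = x ln(x) + (2γ − 1) x + O(√x). For x = 22, the asymptotic estimate is ≈ 71.40.)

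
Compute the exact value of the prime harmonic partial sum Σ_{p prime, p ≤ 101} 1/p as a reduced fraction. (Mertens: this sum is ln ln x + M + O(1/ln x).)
Σ 1/p = 422113843906354093775418512493046577809/232862364358497360900063316880507363070

π(101) = 26, so the primes ≤ 101 are [2, 3, 5, 7, 11, 13, 17, 19, 23, 29, 31, 37, 41, 43, 47, 53, 59, 61, 67, 71, 73, 79, 83, 89, 97, 101]. Summing 1/p over these primes: 422113843906354093775418512493046577809/232862364358497360900063316880507363070 ≈ 1.8127. Mertens estimate ln ln(101) + 0.2615 ≈ 1.7908.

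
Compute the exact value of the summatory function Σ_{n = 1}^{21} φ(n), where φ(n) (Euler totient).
Σ_{n ≤ 21} φ(n) = 140

Compute φ(n) for each 1 ≤ n ≤ 21: φ(1) = 1, φ(2) = 1, φ(3) = 2, φ(4) = 2, φ(5) = 4, φ(6) = 2, φ(7) = 6, φ(8) = 4, φ(9) = 6, φ(10) = 4, φ(11) = 10, φ(12) = 4, φ(13) = 12, φ(14) = 6, φ(15) = 8, φ(16) = 8, φ(17) = 16, φ(18) = 6, φ(19) = 18, φ(20) = 8, φ(21) = 12. Summing all 21 values: 140. (Average order: Σ_{n ≤ x} φ(n) ~ (3/π²) x². For x = 21, (3/π²)·21² ≈ 134.05.)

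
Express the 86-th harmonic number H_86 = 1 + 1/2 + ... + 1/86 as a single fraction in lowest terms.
H_86 = 3698356445237207772956045432953649519/734184632222154704090370027645633600

Direct summation: H_86 = 1 + 1/2 + ... + 1/86. The least common denominator is lcm(1, ..., 86) = 8076030954443701744994070304101969600; over this denominator the numerator is 8076030954443701744994070304101969600 + 4038015477221850872497035152050984800 + 2692010318147900581664690101367323200 + 2019007738610925436248517576025492400 + 1615206190888740348998814060820393920 + 1346005159073950290832345050683661600 + 1153718707777671677856295757728852800 + 1009503869305462718124258788012746200 + 897336772715966860554896700455774400 + 807603095444370174499407030410196960 + 734184632222154704090370027645633600 + 673002579536975145416172525341830800 + 621233150341823211153390023392459200 + 576859353888835838928147878864426400 + 538402063629580116332938020273464640 + 504751934652731359062129394006373100 + 475060644379041279117298253182468800 + 448668386357983430277448350227887200 + 425054260760194828683898437057998400 + 403801547722185087249703515205098480 + 384572902592557225952098585909617600 + 367092316111077352045185013822816800 + 351131780627987032391046534960955200 + 336501289768487572708086262670915400 + 323041238177748069799762812164078784 + 310616575170911605576695011696229600 + 299112257571988953518298900151924800 + 288429676944417919464073939432213200 + 278483826015300060172209320831102400 + 269201031814790058166469010136732320 + 260517127562700056290131300132321600 + 252375967326365679531064697003186550 + 244728210740718234696790009215211200 + 237530322189520639558649126591234400 + 230743741555534335571259151545770560 + 224334193178991715138724175113943600 + 218271106876856803918758656867620800 + 212527130380097414341949218528999200 + 207077716780607737051130007797486400 + 201900773861092543624851757602549240 + 196976364742529310853513909856145600 + 192286451296278612976049292954808800 + 187814673359155854534745821025627200 + 183546158055538676022592506911408400 + 179467354543193372110979340091154880 + 175565890313993516195523267480477600 + 171830445839227696702001495831956800 + 168250644884243786354043131335457700 + 164816958253953096836613679675550400 + 161520619088874034899881406082039392 + 158353548126347093039099417727489600 + 155308287585455802788347505848114800 + 152377942536673617830076798190603200 + 149556128785994476759149450075962400 + 146836926444430940818074005529126720 + 144214838472208959732036969716106600 + 141684753586731609561299479019332800 + 139241913007650030086104660415551200 + 136881880583791554999899496679694400 + 134600515907395029083234505068366160 + 132393950072847569590066726296753600 + 130258563781350028145065650066160800 + 128190967530852408650699528636539200 + 126187983663182839765532348501593275 + 124246630068364642230678004678491840 + 122364105370359117348395004607605600 + 120537775439458234999911497076148800 + 118765161094760319779324563295617200 + 117043926875995677463682178320318400 + 115371870777767167785629575772885280 + 113746914851319742887240426818337600 + 112167096589495857569362087556971800 + 110630561019776736232795483617835200 + 109135553438428401959379328433810400 + 107680412725916023266587604054692928 + 106263565190048707170974609264499600 + 104883518888879243441481432520804800 + 103538858390303868525565003898743200 + 102228239929667110696127472203822400 + 100950386930546271812425878801274620 + 99704085857329651172766300050641600 + 98488182371264655426756954928072800 + 97301577764381948734868316916891200 + 96143225648139306488024646477404400 + 95012128875808255823459650636493760 + 93907336679577927267372910512813600 = 40681920897609285502516499762490144709, so H_86 = 40681920897609285502516499762490144709/8076030954443701744994070304101969600; reducing by gcd(40681920897609285502516499762490144709, 8076030954443701744994070304101969600) = 11 gives 3698356445237207772956045432953649519/734184632222154704090370027645633600 ≈ 5.03737. (The PNT-adjacent estimate ln(86) + γ ≈ 5.03156 matches within O(1/n).)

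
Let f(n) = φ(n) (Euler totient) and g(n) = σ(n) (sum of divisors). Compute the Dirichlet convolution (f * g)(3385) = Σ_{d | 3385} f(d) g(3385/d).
(φ * σ)(3385) = 13540

Divisors of 3385: [1, 5, 677, 3385]. For each d | 3385:
  d = 1: φ(1) · σ(3385/1) = 1 · 4068 = 4068
  d = 5: φ(5) · σ(3385/5) = 4 · 678 = 2712
  d = 677: φ(677) · σ(3385/677) = 676 · 6 = 4056
  d = 3385: φ(3385) · σ(3385/3385) = 2704 · 1 = 2704
Summing: (φ * σ)(3385) = 4068 + 2712 + 4056 + 2704 = 13540.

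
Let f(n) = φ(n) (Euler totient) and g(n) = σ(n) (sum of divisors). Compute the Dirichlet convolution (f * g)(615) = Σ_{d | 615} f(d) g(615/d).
(φ * σ)(615) = 4920

Divisors of 615: [1, 3, 5, 15, 41, 123, 205, 615]. For each d | 615:
  d = 1: φ(1) · σ(615/1) = 1 · 1008 = 1008
  d = 3: φ(3) · σ(615/3) = 2 · 252 = 504
  d = 5: φ(5) · σ(615/5) = 4 · 168 = 672
  d = 15: φ(15) · σ(615/15) = 8 · 42 = 336
  d = 41: φ(41) · σ(615/41) = 40 · 24 = 960
  d = 123: φ(123) · σ(615/123) = 80 · 6 = 480
  d = 205: φ(205) · σ(615/205) = 160 · 4 = 640
  d = 615: φ(615) · σ(615/615) = 320 · 1 = 320
Summing: (φ * σ)(615) = 1008 + 504 + 672 + 336 + 960 + 480 + 640 + 320 = 4920.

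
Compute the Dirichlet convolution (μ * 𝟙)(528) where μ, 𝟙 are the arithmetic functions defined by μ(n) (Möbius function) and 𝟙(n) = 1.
(μ * 𝟙)(528) = 0

Divisors of 528: [1, 2, 3, 4, 6, 8, 11, 12, 16, 22, 24, 33, 44, 48, 66, 88, 132, 176, 264, 528]. For each d | 528:
  d = 1: μ(1) · 𝟙(528/1) = 1 · 1 = 1
  d = 2: μ(2) · 𝟙(528/2) = -1 · 1 = -1
  d = 3: μ(3) · 𝟙(528/3) = -1 · 1 = -1
  d = 4: μ(4) · 𝟙(528/4) = 0 · 1 = 0
  d = 6: μ(6) · 𝟙(528/6) = 1 · 1 = 1
  d = 8: μ(8) · 𝟙(528/8) = 0 · 1 = 0
  d = 11: μ(11) · 𝟙(528/11) = -1 · 1 = -1
  d = 12: μ(12) · 𝟙(528/12) = 0 · 1 = 0
  d = 16: μ(16) · 𝟙(528/16) = 0 · 1 = 0
  d = 22: μ(22) · 𝟙(528/22) = 1 · 1 = 1
  d = 24: μ(24) · 𝟙(528/24) = 0 · 1 = 0
  d = 33: μ(33) · 𝟙(528/33) = 1 · 1 = 1
  d = 44: μ(44) · 𝟙(528/44) = 0 · 1 = 0
  d = 48: μ(48) · 𝟙(528/48) = 0 · 1 = 0
  d = 66: μ(66) · 𝟙(528/66) = -1 · 1 = -1
  d = 88: μ(88) · 𝟙(528/88) = 0 · 1 = 0
  d = 132: μ(132) · 𝟙(528/132) = 0 · 1 = 0
  d = 176: μ(176) · 𝟙(528/176) = 0 · 1 = 0
  d = 264: μ(264) · 𝟙(528/264) = 0 · 1 = 0
  d = 528: μ(528) · 𝟙(528/528) = 0 · 1 = 0
Summing: (μ * 𝟙)(528) = 1 + -1 + -1 + 0 + 1 + 0 + -1 + 0 + 0 + 1 + 0 + 1 + 0 + 0 + -1 + 0 + 0 + 0 + 0 + 0 = 0.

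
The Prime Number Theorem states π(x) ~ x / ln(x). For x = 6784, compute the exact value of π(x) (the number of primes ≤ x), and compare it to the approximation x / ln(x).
π(6784) = 873;  x/ln(x) ≈ 768.96;  relative error ≈ 11.92%.

Directly count primes up to 6784: π(6784) = 873. The PNT approximation gives 6784/ln(6784) ≈ 6784/8.82232 ≈ 768.96. Relative error (π(x) − x/ln(x)) / π(x) ≈ 11.92%; the approximation is known to undercount slightly (Li(x) is a better estimate).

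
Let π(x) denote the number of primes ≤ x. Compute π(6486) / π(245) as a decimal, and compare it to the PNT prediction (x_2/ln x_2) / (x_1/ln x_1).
π(6486)/π(245) = 841/53 ≈ 15.8679;  PNT prediction ≈ 16.5923.

π(245) = 53 and π(6486) = 841, so π(6486)/π(245) ≈ 15.8679. The PNT-predicted ratio is (6486/ln(6486)) / (245/ln(245)) ≈ 16.5923. The two agree to within a few percent, as expected.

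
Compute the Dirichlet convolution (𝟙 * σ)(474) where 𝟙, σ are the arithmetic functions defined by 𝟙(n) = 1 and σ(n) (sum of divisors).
(𝟙 * σ)(474) = 1620

Divisors of 474: [1, 2, 3, 6, 79, 158, 237, 474]. For each d | 474:
  d = 1: 𝟙(1) · σ(474/1) = 1 · 960 = 960
  d = 2: 𝟙(2) · σ(474/2) = 1 · 320 = 320
  d = 3: 𝟙(3) · σ(474/3) = 1 · 240 = 240
  d = 6: 𝟙(6) · σ(474/6) = 1 · 80 = 80
  d = 79: 𝟙(79) · σ(474/79) = 1 · 12 = 12
  d = 158: 𝟙(158) · σ(474/158) = 1 · 4 = 4
  d = 237: 𝟙(237) · σ(474/237) = 1 · 3 = 3
  d = 474: 𝟙(474) · σ(474/474) = 1 · 1 = 1
Summing: (𝟙 * σ)(474) = 960 + 320 + 240 + 80 + 12 + 4 + 3 + 1 = 1620.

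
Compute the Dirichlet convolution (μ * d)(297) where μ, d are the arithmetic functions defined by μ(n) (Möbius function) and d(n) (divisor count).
(μ * d)(297) = 1

Divisors of 297: [1, 3, 9, 11, 27, 33, 99, 297]. For each d | 297:
  d = 1: μ(1) · d(297/1) = 1 · 8 = 8
  d = 3: μ(3) · d(297/3) = -1 · 6 = -6
  d = 9: μ(9) · d(297/9) = 0 · 4 = 0
  d = 11: μ(11) · d(297/11) = -1 · 4 = -4
  d = 27: μ(27) · d(297/27) = 0 · 2 = 0
  d = 33: μ(33) · d(297/33) = 1 · 3 = 3
  d = 99: μ(99) · d(297/99) = 0 · 2 = 0
  d = 297: μ(297) · d(297/297) = 0 · 1 = 0
Summing: (μ * d)(297) = 8 + -6 + 0 + -4 + 0 + 3 + 0 + 0 = 1.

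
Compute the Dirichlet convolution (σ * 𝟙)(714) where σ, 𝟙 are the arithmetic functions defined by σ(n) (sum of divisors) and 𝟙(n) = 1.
(σ * 𝟙)(714) = 3420

Divisors of 714: [1, 2, 3, 6, 7, 14, 17, 21, 34, 42, 51, 102, 119, 238, 357, 714]. For each d | 714:
  d = 1: σ(1) · 𝟙(714/1) = 1 · 1 = 1
  d = 2: σ(2) · 𝟙(714/2) = 3 · 1 = 3
  d = 3: σ(3) · 𝟙(714/3) = 4 · 1 = 4
  d = 6: σ(6) · 𝟙(714/6) = 12 · 1 = 12
  d = 7: σ(7) · 𝟙(714/7) = 8 · 1 = 8
  d = 14: σ(14) · 𝟙(714/14) = 24 · 1 = 24
  d = 17: σ(17) · 𝟙(714/17) = 18 · 1 = 18
  d = 21: σ(21) · 𝟙(714/21) = 32 · 1 = 32
  d = 34: σ(34) · 𝟙(714/34) = 54 · 1 = 54
  d = 42: σ(42) · 𝟙(714/42) = 96 · 1 = 96
  d = 51: σ(51) · 𝟙(714/51) = 72 · 1 = 72
  d = 102: σ(102) · 𝟙(714/102) = 216 · 1 = 216
  d = 119: σ(119) · 𝟙(714/119) = 144 · 1 = 144
  d = 238: σ(238) · 𝟙(714/238) = 432 · 1 = 432
  d = 357: σ(357) · 𝟙(714/357) = 576 · 1 = 576
  d = 714: σ(714) · 𝟙(714/714) = 1728 · 1 = 1728
Summing: (σ * 𝟙)(714) = 1 + 3 + 4 + 12 + 8 + 24 + 18 + 32 + 54 + 96 + 72 + 216 + 144 + 432 + 576 + 1728 = 3420.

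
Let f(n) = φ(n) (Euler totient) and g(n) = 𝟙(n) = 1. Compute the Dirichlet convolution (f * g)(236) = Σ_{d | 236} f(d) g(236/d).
(φ * 𝟙)(236) = 236

Divisors of 236: [1, 2, 4, 59, 118, 236]. For each d | 236:
  d = 1: φ(1) · 𝟙(236/1) = 1 · 1 = 1
  d = 2: φ(2) · 𝟙(236/2) = 1 · 1 = 1
  d = 4: φ(4) · 𝟙(236/4) = 2 · 1 = 2
  d = 59: φ(59) · 𝟙(236/59) = 58 · 1 = 58
  d = 118: φ(118) · 𝟙(236/118) = 58 · 1 = 58
  d = 236: φ(236) · 𝟙(236/236) = 116 · 1 = 116
Summing: (φ * 𝟙)(236) = 1 + 1 + 2 + 58 + 58 + 116 = 236.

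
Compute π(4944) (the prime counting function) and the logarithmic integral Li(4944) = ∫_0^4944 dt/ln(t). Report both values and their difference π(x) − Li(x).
π(4944) = 661;  Li(4944) ≈ 677.70;  π(x) − Li(x) ≈ -16.70.

Direct count of primes ≤ 4944 gives π(4944) = 661. Numerical evaluation of the logarithmic integral gives Li(4944) ≈ 677.70. The difference π(x) − Li(x) ≈ -16.70 is typically negative for small/moderate x (Li(x) overestimates), though Littlewood's theorem shows this sign changes infinitely often.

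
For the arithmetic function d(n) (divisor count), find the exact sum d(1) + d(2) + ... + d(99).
Σ_{n ≤ 99} d(n) = 473

Compute d(n) for each 1 ≤ n ≤ 99: d(1) = 1, d(2) = 2, d(3) = 2, d(4) = 3, d(5) = 2, d(6) = 4, d(7) = 2, d(8) = 4, d(9) = 3, d(10) = 4, d(11) = 2, d(12) = 6, d(13) = 2, d(14) = 4, d(15) = 4, d(16) = 5, d(17) = 2, d(18) = 6, d(19) = 2, d(20) = 6, d(21) = 4, d(22) = 4, d(23) = 2, d(24) = 8, d(25) = 3, d(26) = 4, d(27) = 4, d(28) = 6, d(29) = 2, d(30) = 8, d(31) = 2, d(32) = 6, d(33) = 4, d(34) = 4, d(35) = 4, d(36) = 9, d(37) = 2, d(38) = 4, d(39) = 4, d(40) = 8, d(41) = 2, d(42) = 8, d(43) = 2, d(44) = 6, d(45) = 6, d(46) = 4, d(47) = 2, d(48) = 10, d(49) = 3, d(50) = 6, d(51) = 4, d(52) = 6, d(53) = 2, d(54) = 8, d(55) = 4, d(56) = 8, d(57) = 4, d(58) = 4, d(59) = 2, d(60) = 12, d(61) = 2, d(62) = 4, d(63) = 6, d(64) = 7, d(65) = 4, d(66) = 8, d(67) = 2, d(68) = 6, d(69) = 4, d(70) = 8, d(71) = 2, d(72) = 12, d(73) = 2, d(74) = 4, d(75) = 6, d(76) = 6, d(77) = 4, d(78) = 8, d(79) = 2, d(80) = 10, d(81) = 5, d(82) = 4, d(83) = 2, d(84) = 12, d(85) = 4, d(86) = 4, d(87) = 4, d(88) = 8, d(89) = 2, d(90) = 12, d(91) = 4, d(92) = 6, d(93) = 4, d(94) = 4, d(95) = 4, d(96) = 12, d(97) = 2, d(98) = 6, d(99) = 6. Summing all 99 values: 473. (Dirichlet's divisor formula: Σ_{n ≤ x} d(n) = x ln(x) + (2γ − 1) x + O(√x). For x = 99, the asymptotic estimate is ≈ 470.21.)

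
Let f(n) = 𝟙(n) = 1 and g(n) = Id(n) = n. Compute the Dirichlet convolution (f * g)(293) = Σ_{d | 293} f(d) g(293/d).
(𝟙 * Id)(293) = 294

Divisors of 293: [1, 293]. For each d | 293:
  d = 1: 𝟙(1) · Id(293/1) = 1 · 293 = 293
  d = 293: 𝟙(293) · Id(293/293) = 1 · 1 = 1
Summing: (𝟙 * Id)(293) = 293 + 1 = 294.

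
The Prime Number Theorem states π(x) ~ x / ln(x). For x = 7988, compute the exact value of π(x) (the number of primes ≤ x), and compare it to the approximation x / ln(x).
π(7988) = 1006;  x/ln(x) ≈ 888.97;  relative error ≈ 11.63%.

Directly count primes up to 7988: π(7988) = 1006. The PNT approximation gives 7988/ln(7988) ≈ 7988/8.98570 ≈ 888.97. Relative error (π(x) − x/ln(x)) / π(x) ≈ 11.63%; the approximation is known to undercount slightly (Li(x) is a better estimate).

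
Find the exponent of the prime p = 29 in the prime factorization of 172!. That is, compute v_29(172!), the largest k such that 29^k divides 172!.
v_29(172!) = 5

Legendre's formula: v_p(n!) = Σ_{k ≥ 1} ⌊n / p^k⌋. For p = 29, n = 172, the terms are:
  ⌊172/29^1⌋ = ⌊172/29⌋ = 5
(the next term ⌊172/29^2⌋ = 0, terminating the sum). Summing: v_29(172!) = 5 = 5.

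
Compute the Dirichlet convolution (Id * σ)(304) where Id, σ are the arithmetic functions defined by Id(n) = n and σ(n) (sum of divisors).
(Id * σ)(304) = 5031

Divisors of 304: [1, 2, 4, 8, 16, 19, 38, 76, 152, 304]. For each d | 304:
  d = 1: Id(1) · σ(304/1) = 1 · 620 = 620
  d = 2: Id(2) · σ(304/2) = 2 · 300 = 600
  d = 4: Id(4) · σ(304/4) = 4 · 140 = 560
  d = 8: Id(8) · σ(304/8) = 8 · 60 = 480
  d = 16: Id(16) · σ(304/16) = 16 · 20 = 320
  d = 19: Id(19) · σ(304/19) = 19 · 31 = 589
  d = 38: Id(38) · σ(304/38) = 38 · 15 = 570
  d = 76: Id(76) · σ(304/76) = 76 · 7 = 532
  d = 152: Id(152) · σ(304/152) = 152 · 3 = 456
  d = 304: Id(304) · σ(304/304) = 304 · 1 = 304
Summing: (Id * σ)(304) = 620 + 600 + 560 + 480 + 320 + 589 + 570 + 532 + 456 + 304 = 5031.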